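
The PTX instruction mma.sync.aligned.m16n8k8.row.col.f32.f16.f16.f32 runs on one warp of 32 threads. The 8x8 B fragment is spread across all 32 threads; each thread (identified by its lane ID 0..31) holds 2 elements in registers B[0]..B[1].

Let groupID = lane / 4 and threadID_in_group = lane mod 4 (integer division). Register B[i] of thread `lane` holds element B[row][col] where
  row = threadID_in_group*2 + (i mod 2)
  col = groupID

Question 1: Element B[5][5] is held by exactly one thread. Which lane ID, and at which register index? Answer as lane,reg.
22,1

c=5->g=5  r=5->t=2,b0=1
L=5*4+2=22  i=1=1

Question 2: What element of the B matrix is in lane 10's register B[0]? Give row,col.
4,2

10: grp=2,tig=2
[0] (2*2+0,2) = (4,2)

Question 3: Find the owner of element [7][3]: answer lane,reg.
c=3→G=3  r=7→T=3,p=1
L=3*4+3=15  i=1=1

15,1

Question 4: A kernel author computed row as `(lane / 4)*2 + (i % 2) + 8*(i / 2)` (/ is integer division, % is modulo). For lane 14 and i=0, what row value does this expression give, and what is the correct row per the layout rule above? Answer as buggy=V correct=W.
`(lane / 4)*2 + (i % 2) + 8*(i / 2)`[14,0]->6
lane 14->14/4=3, 14 mod 4=2
i=0  r:2·2+0->4  c:3
row: 6 vs 4

buggy=6 correct=4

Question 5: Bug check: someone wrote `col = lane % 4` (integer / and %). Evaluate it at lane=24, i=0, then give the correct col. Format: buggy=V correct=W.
buggy=0 correct=6

`lane % 4`[24,0]->0
lane 24->24/4=6, 24 mod 4=0
i=0  r:2·0+0->0  c:6
col: 0 vs 6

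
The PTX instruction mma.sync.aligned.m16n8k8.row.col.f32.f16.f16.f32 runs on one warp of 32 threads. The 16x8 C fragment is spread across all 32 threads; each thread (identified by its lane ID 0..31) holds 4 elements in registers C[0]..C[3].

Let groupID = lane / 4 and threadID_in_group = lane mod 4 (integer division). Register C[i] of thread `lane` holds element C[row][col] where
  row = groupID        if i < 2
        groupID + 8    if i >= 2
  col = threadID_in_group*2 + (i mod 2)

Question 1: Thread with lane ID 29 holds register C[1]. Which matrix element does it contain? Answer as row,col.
lane 29→29/4=7, 29 mod 4=1
i=1  r:7+0→7  c:2·1+1→3

7,3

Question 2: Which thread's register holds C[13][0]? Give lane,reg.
20,2

r=13⇒gr=5,Rb=1  c=0⇒th=0,odd=0
L=5*4+0=20  i=1*2+0=2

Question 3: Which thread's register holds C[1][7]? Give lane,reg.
7,1

r:1=>grp=1,rB=0  c:7=>tig=3,lo=1
L=1*4+3=7  i=0*2+1=1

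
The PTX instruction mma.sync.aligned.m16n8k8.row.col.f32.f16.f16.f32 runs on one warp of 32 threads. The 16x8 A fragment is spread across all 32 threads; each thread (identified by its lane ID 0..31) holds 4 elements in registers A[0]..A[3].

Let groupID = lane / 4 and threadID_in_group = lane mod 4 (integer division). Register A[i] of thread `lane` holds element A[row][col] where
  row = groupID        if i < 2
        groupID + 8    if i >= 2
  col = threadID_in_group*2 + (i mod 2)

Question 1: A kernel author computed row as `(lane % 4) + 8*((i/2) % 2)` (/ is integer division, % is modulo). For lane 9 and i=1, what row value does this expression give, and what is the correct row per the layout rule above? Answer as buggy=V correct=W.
`(lane % 4) + 8*((i/2) % 2)`[9,1]=>1
lane 9: grp=2 (9/4), tig=1 (9%4)
i=1: r=2+0=2, c=1*2+1=3
row: 1 vs 2

buggy=1 correct=2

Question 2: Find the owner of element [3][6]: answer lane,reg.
r: 3->gid=3,r8=0  c: 6->tid=3,i&1=0
L=3*4+3=15  i=0*2+0=0

15,0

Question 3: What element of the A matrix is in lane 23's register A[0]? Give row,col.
lane 23: G=5 (23/4), T=3 (23%4)
i=0: r=5+0=5, c=3*2+0=6

5,6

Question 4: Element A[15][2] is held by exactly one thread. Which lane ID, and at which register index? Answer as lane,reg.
r=15→G=7,rhi=1  c=2→T=1,p=0
L=7*4+1=29  i=1*2+0=2

29,2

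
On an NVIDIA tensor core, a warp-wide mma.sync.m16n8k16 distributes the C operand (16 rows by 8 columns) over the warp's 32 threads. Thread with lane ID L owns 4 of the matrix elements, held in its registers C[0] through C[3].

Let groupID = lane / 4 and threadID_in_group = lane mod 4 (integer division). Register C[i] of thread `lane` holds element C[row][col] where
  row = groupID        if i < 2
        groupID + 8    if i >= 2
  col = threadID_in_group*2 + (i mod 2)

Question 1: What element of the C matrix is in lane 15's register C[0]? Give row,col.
3,6

L=15⇒gr=15>>2=3, th=15&3=3
[0]⇒row 3+0=3  col 3·2+0=6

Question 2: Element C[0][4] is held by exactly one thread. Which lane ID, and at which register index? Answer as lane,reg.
r: 0->gid=0,r8=0  c: 4->tid=2,i&1=0
L=0*4+2=2  i=0*2+0=0

2,0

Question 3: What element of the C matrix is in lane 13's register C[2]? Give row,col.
11,2

13: grp=3,tig=1
[2] (3+8,1*2+0) = (11,2)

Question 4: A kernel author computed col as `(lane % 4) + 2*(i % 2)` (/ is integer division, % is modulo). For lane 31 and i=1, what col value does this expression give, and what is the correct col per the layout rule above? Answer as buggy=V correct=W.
buggy=5 correct=7

`(lane % 4) + 2*(i % 2)`[31,1]->5
lane 31: g=7 (31/4), t=3 (31%4)
i=1: r=7+0=7, c=3*2+1=7
col: 5 vs 7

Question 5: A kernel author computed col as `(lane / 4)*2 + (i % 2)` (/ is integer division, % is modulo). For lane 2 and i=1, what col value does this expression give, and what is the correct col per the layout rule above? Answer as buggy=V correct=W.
buggy=1 correct=5

`(lane / 4)*2 + (i % 2)`[2,1]=>1
lane 2=>2/4=0, 2 mod 4=2
i=1  r:0+0=>0  c:2·2+1=>5
col: 1 vs 5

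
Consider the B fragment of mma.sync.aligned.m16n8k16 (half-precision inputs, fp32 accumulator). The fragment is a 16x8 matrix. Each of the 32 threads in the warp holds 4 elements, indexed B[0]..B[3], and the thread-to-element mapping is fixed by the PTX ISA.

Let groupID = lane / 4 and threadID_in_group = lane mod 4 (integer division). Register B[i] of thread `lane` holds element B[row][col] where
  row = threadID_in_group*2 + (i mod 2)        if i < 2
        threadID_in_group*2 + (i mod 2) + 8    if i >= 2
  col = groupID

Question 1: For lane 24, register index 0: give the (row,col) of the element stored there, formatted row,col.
0,6

24: gid=6,tid=0
[0] (0*2+0+0,6) = (0,6)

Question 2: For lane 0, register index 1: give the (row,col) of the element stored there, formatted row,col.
1,0

L=0→G=0>>2=0, T=0&3=0
[1]→row 0·2+1+0=1  col G=0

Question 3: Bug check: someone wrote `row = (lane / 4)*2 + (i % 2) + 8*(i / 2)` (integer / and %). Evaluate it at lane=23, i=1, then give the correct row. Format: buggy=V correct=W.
`(lane / 4)*2 + (i % 2) + 8*(i / 2)`[23,1]=>11
L=23=>grp=23>>2=5, tig=23&3=3
[1]=>row 3·2+1+0=7  col grp=5
row: 11 vs 7

buggy=11 correct=7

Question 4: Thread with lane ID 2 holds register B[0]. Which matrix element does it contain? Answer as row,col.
4,0

L=2=>grp=2>>2=0, tig=2&3=2
[0]=>row 2·2+0+0=4  col grp=0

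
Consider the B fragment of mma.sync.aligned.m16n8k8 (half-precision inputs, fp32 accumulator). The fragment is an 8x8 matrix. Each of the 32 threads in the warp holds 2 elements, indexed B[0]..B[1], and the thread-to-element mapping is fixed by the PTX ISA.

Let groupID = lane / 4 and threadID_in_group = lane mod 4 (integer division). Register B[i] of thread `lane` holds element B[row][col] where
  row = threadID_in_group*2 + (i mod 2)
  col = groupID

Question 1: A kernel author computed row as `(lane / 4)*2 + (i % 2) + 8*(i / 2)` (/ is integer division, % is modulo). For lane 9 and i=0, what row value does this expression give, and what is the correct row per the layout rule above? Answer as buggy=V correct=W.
buggy=4 correct=2

`(lane / 4)*2 + (i % 2) + 8*(i / 2)`[9,0]=>4
lane 9=>9/4=2, 9 mod 4=1
i=0  r:2·1+0=>2  c:2
row: 4 vs 2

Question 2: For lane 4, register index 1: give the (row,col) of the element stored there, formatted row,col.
1,1

lane 4→4/4=1, 4 mod 4=0
i=1  r:2·0+1→1  c:1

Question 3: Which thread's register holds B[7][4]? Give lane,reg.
c=4->g=4  r=7->t=3,b0=1
L=4*4+3=19  i=1=1

19,1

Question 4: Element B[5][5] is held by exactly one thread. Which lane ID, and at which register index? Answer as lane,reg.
22,1

c=5⇒gr=5  r=5⇒th=2,odd=1
L=5*4+2=22  i=1=1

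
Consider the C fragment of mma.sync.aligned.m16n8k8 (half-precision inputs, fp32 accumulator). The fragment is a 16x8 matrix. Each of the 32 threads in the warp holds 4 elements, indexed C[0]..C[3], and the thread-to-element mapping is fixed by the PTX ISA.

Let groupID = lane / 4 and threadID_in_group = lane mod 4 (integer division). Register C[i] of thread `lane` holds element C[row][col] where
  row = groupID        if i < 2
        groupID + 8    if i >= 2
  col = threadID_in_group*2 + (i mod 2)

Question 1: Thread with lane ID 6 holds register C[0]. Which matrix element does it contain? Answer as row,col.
L=6->g=6>>2=1, t=6&3=2
[0]->row 1+0=1  col 2·2+0=4

1,4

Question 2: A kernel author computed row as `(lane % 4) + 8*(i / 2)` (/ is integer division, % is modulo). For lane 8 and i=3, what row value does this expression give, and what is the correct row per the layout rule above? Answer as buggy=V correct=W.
`(lane % 4) + 8*(i / 2)`[8,3]->8
8: gid=2,tid=0
[3] (2+8,0*2+1) = (10,1)
row: 8 vs 10

buggy=8 correct=10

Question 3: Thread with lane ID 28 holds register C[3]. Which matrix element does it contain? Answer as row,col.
28: grp=7,tig=0
[3] (7+8,0*2+1) = (15,1)

15,1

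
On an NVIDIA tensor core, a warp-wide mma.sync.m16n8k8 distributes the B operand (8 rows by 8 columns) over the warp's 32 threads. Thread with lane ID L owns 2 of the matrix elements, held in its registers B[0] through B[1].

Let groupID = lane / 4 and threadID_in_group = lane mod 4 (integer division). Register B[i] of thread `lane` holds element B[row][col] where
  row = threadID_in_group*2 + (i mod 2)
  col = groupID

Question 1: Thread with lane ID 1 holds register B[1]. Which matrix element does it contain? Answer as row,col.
lane 1->1/4=0, 1 mod 4=1
i=1  r:2·1+1->3  c:0

3,0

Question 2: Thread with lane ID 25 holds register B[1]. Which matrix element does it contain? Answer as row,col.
3,6

lane 25→25/4=6, 25 mod 4=1
i=1  r:2·1+1→3  c:6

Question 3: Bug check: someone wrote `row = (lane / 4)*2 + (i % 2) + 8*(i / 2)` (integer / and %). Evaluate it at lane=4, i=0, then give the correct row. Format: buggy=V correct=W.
buggy=2 correct=0

`(lane / 4)*2 + (i % 2) + 8*(i / 2)`[4,0]->2
lane 4->4/4=1, 4 mod 4=0
i=0  r:2·0+0->0  c:1
row: 2 vs 0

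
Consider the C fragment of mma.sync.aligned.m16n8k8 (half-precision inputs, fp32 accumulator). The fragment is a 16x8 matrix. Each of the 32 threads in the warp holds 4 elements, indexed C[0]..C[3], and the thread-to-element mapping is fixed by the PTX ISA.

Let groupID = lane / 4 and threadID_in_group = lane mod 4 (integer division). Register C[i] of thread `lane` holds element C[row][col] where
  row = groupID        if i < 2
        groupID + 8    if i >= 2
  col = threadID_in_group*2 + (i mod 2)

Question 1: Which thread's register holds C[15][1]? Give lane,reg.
28,3

r=15->g=7,rb=1  c=1->t=0,b0=1
L=7*4+0=28  i=1*2+1=3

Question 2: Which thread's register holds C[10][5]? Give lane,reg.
10,3

r:10=>grp=2,rB=1  c:5=>tig=2,lo=1
L=2*4+2=10  i=1*2+1=3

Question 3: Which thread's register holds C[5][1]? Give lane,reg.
r=5⇒gr=5,Rb=0  c=1⇒th=0,odd=1
L=5*4+0=20  i=0*2+1=1

20,1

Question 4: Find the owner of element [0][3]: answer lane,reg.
r: 0->gid=0,r8=0  c: 3->tid=1,i&1=1
L=0*4+1=1  i=0*2+1=1

1,1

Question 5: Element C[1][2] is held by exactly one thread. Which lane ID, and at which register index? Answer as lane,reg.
r: 1->gid=1,r8=0  c: 2->tid=1,i&1=0
L=1*4+1=5  i=0*2+0=0

5,0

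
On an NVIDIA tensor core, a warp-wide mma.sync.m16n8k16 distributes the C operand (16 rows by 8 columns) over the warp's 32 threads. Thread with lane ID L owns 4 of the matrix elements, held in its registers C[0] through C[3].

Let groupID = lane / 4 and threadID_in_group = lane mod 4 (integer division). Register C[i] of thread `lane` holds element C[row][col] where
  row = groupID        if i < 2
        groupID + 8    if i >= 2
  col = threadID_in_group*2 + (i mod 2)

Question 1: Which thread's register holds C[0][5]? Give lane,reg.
r: 0->gid=0,r8=0  c: 5->tid=2,i&1=1
L=0*4+2=2  i=0*2+1=1

2,1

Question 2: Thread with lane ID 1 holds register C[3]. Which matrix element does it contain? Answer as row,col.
8,3

lane 1: gr=0 (1/4), th=1 (1%4)
i=3: r=0+8=8, c=1*2+1=3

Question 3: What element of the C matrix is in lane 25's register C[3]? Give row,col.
25: G=6,T=1
[3] (6+8,1*2+1) = (14,3)

14,3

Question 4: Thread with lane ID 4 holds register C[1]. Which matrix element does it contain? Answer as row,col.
lane 4⇒4/4=1, 4 mod 4=0
i=1  r:1+0⇒1  c:2·0+1⇒1

1,1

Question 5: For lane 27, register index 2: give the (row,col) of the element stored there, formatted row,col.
14,6

lane 27: g=6 (27/4), t=3 (27%4)
i=2: r=6+8=14, c=3*2+0=6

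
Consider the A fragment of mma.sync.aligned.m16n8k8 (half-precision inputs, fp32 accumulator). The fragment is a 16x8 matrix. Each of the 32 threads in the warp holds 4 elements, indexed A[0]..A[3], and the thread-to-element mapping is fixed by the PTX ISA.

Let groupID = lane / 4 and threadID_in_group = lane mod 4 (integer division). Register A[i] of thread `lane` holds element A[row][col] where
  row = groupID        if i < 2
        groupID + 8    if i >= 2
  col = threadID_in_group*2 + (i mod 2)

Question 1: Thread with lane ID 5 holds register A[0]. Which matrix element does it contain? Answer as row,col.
1,2

5: g=1,t=1
[0] (1+0,1*2+0) = (1,2)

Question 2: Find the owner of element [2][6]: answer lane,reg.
r=2->g=2,rb=0  c=6->t=3,b0=0
L=2*4+3=11  i=0*2+0=0

11,0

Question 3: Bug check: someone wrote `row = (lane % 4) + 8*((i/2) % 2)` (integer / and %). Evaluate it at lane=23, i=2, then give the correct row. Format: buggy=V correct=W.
buggy=11 correct=13

`(lane % 4) + 8*((i/2) % 2)`[23,2]→11
lane 23→23/4=5, 23 mod 4=3
i=2  r:5+8→13  c:2·3+0→6
row: 11 vs 13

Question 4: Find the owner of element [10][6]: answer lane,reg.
r=10→G=2,rhi=1  c=6→T=3,p=0
L=2*4+3=11  i=1*2+0=2

11,2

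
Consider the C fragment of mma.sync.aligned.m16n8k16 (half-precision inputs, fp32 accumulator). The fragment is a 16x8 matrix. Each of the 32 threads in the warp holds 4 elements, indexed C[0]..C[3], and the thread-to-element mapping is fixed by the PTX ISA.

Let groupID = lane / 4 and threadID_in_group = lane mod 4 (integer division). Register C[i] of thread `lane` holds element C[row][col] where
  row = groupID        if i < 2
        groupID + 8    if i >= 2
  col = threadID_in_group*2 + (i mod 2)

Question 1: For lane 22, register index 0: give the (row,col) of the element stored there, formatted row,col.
5,4

lane 22->22/4=5, 22 mod 4=2
i=0  r:5+0->5  c:2·2+0->4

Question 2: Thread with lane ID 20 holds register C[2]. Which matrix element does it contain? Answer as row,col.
20: gr=5,th=0
[2] (5+8,0*2+0) = (13,0)

13,0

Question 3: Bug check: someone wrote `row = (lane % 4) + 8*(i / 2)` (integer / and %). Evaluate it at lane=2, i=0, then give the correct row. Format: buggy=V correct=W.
buggy=2 correct=0

`(lane % 4) + 8*(i / 2)`[2,0]→2
lane 2→2/4=0, 2 mod 4=2
i=0  r:0+0→0  c:2·2+0→4
row: 2 vs 0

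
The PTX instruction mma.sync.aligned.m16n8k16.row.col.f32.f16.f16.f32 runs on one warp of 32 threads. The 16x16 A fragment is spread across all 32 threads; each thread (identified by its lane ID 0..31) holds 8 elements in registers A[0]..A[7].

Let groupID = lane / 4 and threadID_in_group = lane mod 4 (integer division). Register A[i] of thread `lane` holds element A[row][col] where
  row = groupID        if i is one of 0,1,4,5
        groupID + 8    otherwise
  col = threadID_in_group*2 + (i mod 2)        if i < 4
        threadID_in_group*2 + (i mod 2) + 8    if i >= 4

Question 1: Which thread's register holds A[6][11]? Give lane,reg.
25,5

r=6⇒gr=6,Rb=0  c=11⇒Cb=1,th=1,odd=1
L=6*4+1=25  i=1*4+0*2+1=5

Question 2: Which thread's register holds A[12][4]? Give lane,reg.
18,2

r=12→G=4,rhi=1  c=4→chi=0,T=2,p=0
L=4*4+2=18  i=0*4+1*2+0=2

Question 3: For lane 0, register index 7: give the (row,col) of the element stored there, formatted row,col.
8,9

lane 0: gr=0 (0/4), th=0 (0%4)
i=7: r=0+8=8, c=0*2+1+8=9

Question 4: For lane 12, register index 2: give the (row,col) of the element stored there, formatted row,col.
11,0

lane 12->12/4=3, 12 mod 4=0
i=2  r:3+8->11  c:2·0+0+0->0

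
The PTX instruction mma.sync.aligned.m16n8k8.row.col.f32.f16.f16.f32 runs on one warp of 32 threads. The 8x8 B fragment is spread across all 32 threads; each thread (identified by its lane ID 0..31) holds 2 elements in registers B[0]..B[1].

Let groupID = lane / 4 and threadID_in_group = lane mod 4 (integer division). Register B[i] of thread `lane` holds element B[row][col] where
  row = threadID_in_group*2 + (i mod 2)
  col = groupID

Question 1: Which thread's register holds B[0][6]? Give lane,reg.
c=6->g=6  r=0->t=0,b0=0
L=6*4+0=24  i=0=0

24,0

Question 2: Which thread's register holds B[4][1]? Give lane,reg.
6,0

c: 1->gid=1  r: 4->tid=2,i&1=0
L=1*4+2=6  i=0=0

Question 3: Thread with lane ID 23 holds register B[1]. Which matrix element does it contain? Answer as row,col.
lane 23=>23/4=5, 23 mod 4=3
i=1  r:2·3+1=>7  c:5

7,5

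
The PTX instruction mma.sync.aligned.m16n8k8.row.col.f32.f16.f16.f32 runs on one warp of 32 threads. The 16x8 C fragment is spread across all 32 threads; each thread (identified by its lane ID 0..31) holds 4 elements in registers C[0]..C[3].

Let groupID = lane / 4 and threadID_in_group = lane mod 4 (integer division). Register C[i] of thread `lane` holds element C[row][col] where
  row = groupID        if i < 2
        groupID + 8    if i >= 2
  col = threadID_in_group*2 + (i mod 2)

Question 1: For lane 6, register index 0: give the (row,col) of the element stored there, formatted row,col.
1,4

lane 6->6/4=1, 6 mod 4=2
i=0  r:1+0->1  c:2·2+0->4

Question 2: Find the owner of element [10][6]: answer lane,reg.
r=10->g=2,rb=1  c=6->t=3,b0=0
L=2*4+3=11  i=1*2+0=2

11,2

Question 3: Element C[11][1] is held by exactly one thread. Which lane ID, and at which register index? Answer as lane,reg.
r=11->g=3,rb=1  c=1->t=0,b0=1
L=3*4+0=12  i=1*2+1=3

12,3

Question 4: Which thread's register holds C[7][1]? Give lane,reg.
r=7->g=7,rb=0  c=1->t=0,b0=1
L=7*4+0=28  i=0*2+1=1

28,1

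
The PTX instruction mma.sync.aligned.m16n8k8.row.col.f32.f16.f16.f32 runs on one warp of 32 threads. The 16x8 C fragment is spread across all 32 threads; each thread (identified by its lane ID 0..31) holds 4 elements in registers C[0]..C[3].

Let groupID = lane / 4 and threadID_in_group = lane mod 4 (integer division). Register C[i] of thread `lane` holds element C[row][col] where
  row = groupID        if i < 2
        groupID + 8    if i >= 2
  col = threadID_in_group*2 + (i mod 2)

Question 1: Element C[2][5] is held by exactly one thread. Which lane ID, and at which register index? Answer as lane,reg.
10,1

r:2=>grp=2,rB=0  c:5=>tig=2,lo=1
L=2*4+2=10  i=0*2+1=1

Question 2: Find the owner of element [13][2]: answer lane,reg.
r=13⇒gr=5,Rb=1  c=2⇒th=1,odd=0
L=5*4+1=21  i=1*2+0=2

21,2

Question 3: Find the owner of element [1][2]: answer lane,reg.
5,0

r=1→G=1,rhi=0  c=2→T=1,p=0
L=1*4+1=5  i=0*2+0=0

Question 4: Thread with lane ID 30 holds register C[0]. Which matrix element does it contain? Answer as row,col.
7,4

lane 30->30/4=7, 30 mod 4=2
i=0  r:7+0->7  c:2·2+0->4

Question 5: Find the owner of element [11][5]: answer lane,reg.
14,3

r=11->g=3,rb=1  c=5->t=2,b0=1
L=3*4+2=14  i=1*2+1=3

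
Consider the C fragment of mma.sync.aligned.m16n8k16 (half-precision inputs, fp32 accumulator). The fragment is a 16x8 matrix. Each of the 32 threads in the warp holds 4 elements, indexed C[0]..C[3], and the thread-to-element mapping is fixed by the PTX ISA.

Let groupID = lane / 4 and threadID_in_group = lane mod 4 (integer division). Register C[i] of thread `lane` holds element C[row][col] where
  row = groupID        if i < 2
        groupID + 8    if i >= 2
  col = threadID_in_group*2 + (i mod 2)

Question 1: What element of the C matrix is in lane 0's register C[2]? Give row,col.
8,0

0: grp=0,tig=0
[2] (0+8,0*2+0) = (8,0)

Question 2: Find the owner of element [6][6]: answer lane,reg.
27,0

r=6→G=6,rhi=0  c=6→T=3,p=0
L=6*4+3=27  i=0*2+0=0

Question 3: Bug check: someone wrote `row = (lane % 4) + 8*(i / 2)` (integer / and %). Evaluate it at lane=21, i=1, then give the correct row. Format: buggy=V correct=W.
`(lane % 4) + 8*(i / 2)`[21,1]=>1
lane 21=>21/4=5, 21 mod 4=1
i=1  r:5+0=>5  c:2·1+1=>3
row: 1 vs 5

buggy=1 correct=5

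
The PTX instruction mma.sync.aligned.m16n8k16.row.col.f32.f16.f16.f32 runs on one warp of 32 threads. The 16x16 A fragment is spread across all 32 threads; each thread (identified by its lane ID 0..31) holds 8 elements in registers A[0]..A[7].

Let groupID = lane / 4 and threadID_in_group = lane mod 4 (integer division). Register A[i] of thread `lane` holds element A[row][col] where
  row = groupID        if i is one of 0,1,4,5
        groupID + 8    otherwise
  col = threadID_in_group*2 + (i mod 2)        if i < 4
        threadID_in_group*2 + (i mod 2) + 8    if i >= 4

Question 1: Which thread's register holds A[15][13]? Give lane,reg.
r=15⇒gr=7,Rb=1  c=13⇒Cb=1,th=2,odd=1
L=7*4+2=30  i=1*4+1*2+1=7

30,7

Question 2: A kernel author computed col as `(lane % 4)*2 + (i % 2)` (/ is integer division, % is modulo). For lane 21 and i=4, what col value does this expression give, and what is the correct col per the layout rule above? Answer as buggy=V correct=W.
`(lane % 4)*2 + (i % 2)`[21,4]⇒2
21: gr=5,th=1
[4] (5+0,1*2+0+8) = (5,10)
col: 2 vs 10

buggy=2 correct=10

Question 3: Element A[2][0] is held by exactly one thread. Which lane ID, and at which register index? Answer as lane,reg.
8,0

r: 2->gid=2,r8=0  c: 0->c8=0,tid=0,i&1=0
L=2*4+0=8  i=0*4+0*2+0=0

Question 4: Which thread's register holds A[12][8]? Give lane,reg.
r=12⇒gr=4,Rb=1  c=8⇒Cb=1,th=0,odd=0
L=4*4+0=16  i=1*4+1*2+0=6

16,6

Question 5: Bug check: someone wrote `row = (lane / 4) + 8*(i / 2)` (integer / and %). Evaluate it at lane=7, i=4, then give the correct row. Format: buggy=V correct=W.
buggy=17 correct=1

`(lane / 4) + 8*(i / 2)`[7,4]->17
lane 7: g=1 (7/4), t=3 (7%4)
i=4: r=1+0=1, c=3*2+0+8=14
row: 17 vs 1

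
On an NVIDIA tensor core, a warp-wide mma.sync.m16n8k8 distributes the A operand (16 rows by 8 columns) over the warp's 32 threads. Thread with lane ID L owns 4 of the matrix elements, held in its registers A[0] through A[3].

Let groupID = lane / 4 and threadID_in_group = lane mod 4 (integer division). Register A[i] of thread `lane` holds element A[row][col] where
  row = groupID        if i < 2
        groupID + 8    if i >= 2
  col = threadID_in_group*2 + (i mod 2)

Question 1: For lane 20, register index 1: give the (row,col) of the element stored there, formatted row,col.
5,1

lane 20: G=5 (20/4), T=0 (20%4)
i=1: r=5+0=5, c=0*2+1=1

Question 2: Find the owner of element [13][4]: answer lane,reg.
r: 13->gid=5,r8=1  c: 4->tid=2,i&1=0
L=5*4+2=22  i=1*2+0=2

22,2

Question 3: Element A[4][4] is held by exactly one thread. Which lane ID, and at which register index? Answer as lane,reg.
r: 4->gid=4,r8=0  c: 4->tid=2,i&1=0
L=4*4+2=18  i=0*2+0=0

18,0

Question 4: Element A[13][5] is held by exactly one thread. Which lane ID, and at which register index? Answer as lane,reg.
r=13→G=5,rhi=1  c=5→T=2,p=1
L=5*4+2=22  i=1*2+1=3

22,3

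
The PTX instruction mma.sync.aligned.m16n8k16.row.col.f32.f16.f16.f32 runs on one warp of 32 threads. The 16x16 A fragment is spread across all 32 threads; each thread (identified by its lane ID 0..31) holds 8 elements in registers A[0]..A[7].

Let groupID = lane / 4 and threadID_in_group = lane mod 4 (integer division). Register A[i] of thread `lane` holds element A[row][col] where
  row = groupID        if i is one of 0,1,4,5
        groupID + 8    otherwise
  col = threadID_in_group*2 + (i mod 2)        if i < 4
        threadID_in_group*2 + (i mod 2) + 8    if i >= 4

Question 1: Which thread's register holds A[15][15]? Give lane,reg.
r=15→G=7,rhi=1  c=15→chi=1,T=3,p=1
L=7*4+3=31  i=1*4+1*2+1=7

31,7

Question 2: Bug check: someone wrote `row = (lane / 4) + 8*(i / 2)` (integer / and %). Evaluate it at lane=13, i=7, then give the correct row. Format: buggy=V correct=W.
`(lane / 4) + 8*(i / 2)`[13,7]->27
lane 13->13/4=3, 13 mod 4=1
i=7  r:3+8->11  c:2·1+1+8->11
row: 27 vs 11

buggy=27 correct=11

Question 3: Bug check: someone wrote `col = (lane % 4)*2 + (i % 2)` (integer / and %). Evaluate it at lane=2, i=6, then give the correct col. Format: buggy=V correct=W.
`(lane % 4)*2 + (i % 2)`[2,6]->4
2: g=0,t=2
[6] (0+8,2*2+0+8) = (8,12)
col: 4 vs 12

buggy=4 correct=12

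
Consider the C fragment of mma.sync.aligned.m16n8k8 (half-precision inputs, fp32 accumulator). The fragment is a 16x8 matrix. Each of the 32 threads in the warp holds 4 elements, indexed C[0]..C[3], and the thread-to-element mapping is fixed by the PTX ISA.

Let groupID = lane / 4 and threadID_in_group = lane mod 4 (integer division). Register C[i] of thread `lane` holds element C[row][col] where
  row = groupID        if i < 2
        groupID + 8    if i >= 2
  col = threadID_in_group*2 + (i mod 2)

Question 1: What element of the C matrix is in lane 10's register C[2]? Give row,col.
10,4

10: G=2,T=2
[2] (2+8,2*2+0) = (10,4)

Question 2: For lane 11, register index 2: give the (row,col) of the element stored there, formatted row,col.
10,6

lane 11: grp=2 (11/4), tig=3 (11%4)
i=2: r=2+8=10, c=3*2+0=6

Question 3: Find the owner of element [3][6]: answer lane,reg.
15,0

r:3=>grp=3,rB=0  c:6=>tig=3,lo=0
L=3*4+3=15  i=0*2+0=0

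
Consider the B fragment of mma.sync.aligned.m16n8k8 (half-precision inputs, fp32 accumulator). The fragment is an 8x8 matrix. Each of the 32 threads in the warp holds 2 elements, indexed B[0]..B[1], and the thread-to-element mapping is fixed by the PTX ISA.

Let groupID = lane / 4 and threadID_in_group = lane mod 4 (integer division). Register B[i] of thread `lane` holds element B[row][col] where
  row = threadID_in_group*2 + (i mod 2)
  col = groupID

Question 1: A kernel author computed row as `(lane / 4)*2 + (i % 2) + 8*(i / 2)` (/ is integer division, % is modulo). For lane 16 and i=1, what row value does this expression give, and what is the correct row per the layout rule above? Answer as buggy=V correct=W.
buggy=9 correct=1

`(lane / 4)*2 + (i % 2) + 8*(i / 2)`[16,1]->9
16: g=4,t=0
[1] (0*2+1,4) = (1,4)
row: 9 vs 1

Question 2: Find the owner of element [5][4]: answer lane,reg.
18,1

c:4=>grp=4  r:5=>tig=2,lo=1
L=4*4+2=18  i=1=1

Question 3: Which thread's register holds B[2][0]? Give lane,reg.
c:0=>grp=0  r:2=>tig=1,lo=0
L=0*4+1=1  i=0=0

1,0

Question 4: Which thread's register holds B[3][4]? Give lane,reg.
17,1

c: 4->gid=4  r: 3->tid=1,i&1=1
L=4*4+1=17  i=1=1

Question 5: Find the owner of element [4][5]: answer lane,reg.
c: 5->gid=5  r: 4->tid=2,i&1=0
L=5*4+2=22  i=0=0

22,0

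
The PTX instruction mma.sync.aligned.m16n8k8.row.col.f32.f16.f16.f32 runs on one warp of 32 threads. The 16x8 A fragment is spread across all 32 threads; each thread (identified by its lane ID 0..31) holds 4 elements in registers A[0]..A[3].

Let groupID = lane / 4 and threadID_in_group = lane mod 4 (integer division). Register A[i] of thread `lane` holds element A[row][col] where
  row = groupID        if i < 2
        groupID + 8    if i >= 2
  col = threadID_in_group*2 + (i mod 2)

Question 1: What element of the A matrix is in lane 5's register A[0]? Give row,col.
1,2

lane 5->5/4=1, 5 mod 4=1
i=0  r:1+0->1  c:2·1+0->2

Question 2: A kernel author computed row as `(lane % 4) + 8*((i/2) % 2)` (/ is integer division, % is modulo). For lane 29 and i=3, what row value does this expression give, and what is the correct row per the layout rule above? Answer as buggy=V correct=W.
`(lane % 4) + 8*((i/2) % 2)`[29,3]→9
lane 29: G=7 (29/4), T=1 (29%4)
i=3: r=7+8=15, c=1*2+1=3
row: 9 vs 15

buggy=9 correct=15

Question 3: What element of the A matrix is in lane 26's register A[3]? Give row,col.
26: gid=6,tid=2
[3] (6+8,2*2+1) = (14,5)

14,5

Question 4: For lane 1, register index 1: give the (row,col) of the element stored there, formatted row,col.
lane 1→1/4=0, 1 mod 4=1
i=1  r:0+0→0  c:2·1+1→3

0,3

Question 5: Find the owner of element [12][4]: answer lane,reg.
18,2

r=12⇒gr=4,Rb=1  c=4⇒th=2,odd=0
L=4*4+2=18  i=1*2+0=2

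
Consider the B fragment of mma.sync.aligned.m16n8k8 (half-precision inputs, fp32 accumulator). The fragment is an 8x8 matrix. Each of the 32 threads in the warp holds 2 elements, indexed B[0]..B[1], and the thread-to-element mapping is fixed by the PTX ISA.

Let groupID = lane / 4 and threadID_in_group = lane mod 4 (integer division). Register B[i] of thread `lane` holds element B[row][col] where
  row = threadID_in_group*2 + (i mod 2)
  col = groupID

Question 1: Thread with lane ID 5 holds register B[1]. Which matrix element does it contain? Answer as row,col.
lane 5: g=1 (5/4), t=1 (5%4)
i=1: r=1*2+1=3, c=g=1

3,1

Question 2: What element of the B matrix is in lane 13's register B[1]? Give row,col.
3,3

lane 13: g=3 (13/4), t=1 (13%4)
i=1: r=1*2+1=3, c=g=3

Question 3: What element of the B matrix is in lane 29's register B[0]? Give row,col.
2,7

L=29=>grp=29>>2=7, tig=29&3=1
[0]=>row 1·2+0=2  col grp=7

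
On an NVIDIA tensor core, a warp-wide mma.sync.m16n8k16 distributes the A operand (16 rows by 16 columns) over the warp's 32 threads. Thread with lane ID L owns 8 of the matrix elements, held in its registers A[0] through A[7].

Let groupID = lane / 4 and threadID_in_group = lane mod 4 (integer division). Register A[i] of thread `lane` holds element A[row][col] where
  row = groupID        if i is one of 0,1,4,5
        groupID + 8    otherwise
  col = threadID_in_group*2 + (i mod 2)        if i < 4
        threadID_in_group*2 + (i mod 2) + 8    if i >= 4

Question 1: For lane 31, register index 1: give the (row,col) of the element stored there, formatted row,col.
31: G=7,T=3
[1] (7+0,3*2+1+0) = (7,7)

7,7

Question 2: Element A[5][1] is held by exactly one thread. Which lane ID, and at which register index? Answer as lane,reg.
20,1

r=5→G=5,rhi=0  c=1→chi=0,T=0,p=1
L=5*4+0=20  i=0*4+0*2+1=1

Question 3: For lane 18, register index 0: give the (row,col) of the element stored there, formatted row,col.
4,4

lane 18: gid=4 (18/4), tid=2 (18%4)
i=0: r=4+0=4, c=2*2+0+0=4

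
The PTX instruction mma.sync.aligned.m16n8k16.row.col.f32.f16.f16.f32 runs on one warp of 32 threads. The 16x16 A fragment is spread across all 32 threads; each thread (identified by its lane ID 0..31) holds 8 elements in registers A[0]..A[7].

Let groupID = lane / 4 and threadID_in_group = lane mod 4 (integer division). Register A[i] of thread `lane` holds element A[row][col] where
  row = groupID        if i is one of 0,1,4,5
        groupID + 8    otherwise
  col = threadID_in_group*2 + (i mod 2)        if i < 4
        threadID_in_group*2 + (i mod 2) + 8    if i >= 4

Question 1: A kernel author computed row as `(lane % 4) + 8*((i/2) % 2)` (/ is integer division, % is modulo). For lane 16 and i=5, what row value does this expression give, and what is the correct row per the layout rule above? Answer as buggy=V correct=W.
`(lane % 4) + 8*((i/2) % 2)`[16,5]=>0
lane 16: grp=4 (16/4), tig=0 (16%4)
i=5: r=4+0=4, c=0*2+1+8=9
row: 0 vs 4

buggy=0 correct=4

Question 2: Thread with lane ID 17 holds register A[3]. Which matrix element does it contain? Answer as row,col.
12,3

lane 17→17/4=4, 17 mod 4=1
i=3  r:4+8→12  c:2·1+1+0→3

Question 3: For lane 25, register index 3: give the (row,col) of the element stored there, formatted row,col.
14,3

25: gr=6,th=1
[3] (6+8,1*2+1+0) = (14,3)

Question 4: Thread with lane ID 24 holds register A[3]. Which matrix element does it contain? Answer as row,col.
14,1

lane 24→24/4=6, 24 mod 4=0
i=3  r:6+8→14  c:2·0+1+0→1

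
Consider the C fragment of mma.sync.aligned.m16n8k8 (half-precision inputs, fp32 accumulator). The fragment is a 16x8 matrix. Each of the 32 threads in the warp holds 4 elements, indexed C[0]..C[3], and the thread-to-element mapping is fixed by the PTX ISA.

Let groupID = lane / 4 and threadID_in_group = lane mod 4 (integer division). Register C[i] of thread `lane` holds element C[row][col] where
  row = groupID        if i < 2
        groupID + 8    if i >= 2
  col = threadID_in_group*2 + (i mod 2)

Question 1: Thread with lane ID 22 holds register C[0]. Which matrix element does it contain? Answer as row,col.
L=22→G=22>>2=5, T=22&3=2
[0]→row 5+0=5  col 2·2+0=4

5,4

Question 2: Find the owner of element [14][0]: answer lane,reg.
24,2

r=14→G=6,rhi=1  c=0→T=0,p=0
L=6*4+0=24  i=1*2+0=2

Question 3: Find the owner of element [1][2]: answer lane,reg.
5,0

r: 1->gid=1,r8=0  c: 2->tid=1,i&1=0
L=1*4+1=5  i=0*2+0=0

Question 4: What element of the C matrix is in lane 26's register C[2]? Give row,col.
lane 26->26/4=6, 26 mod 4=2
i=2  r:6+8->14  c:2·2+0->4

14,4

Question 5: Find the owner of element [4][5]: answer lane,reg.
18,1

r=4->g=4,rb=0  c=5->t=2,b0=1
L=4*4+2=18  i=0*2+1=1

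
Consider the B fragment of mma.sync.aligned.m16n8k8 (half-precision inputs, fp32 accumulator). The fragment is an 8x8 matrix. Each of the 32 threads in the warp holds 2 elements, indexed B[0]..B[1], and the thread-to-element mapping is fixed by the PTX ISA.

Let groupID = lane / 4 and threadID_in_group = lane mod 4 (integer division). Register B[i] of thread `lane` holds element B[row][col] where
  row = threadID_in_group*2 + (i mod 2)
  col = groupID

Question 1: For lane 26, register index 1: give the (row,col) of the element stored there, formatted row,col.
5,6

lane 26=>26/4=6, 26 mod 4=2
i=1  r:2·2+1=>5  c:6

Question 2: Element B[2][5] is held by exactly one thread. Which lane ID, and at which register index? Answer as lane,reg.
c:5=>grp=5  r:2=>tig=1,lo=0
L=5*4+1=21  i=0=0

21,0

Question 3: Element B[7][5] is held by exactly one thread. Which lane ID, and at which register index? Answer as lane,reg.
23,1

c=5⇒gr=5  r=7⇒th=3,odd=1
L=5*4+3=23  i=1=1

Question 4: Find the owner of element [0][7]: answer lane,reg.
28,0

c=7->g=7  r=0->t=0,b0=0
L=7*4+0=28  i=0=0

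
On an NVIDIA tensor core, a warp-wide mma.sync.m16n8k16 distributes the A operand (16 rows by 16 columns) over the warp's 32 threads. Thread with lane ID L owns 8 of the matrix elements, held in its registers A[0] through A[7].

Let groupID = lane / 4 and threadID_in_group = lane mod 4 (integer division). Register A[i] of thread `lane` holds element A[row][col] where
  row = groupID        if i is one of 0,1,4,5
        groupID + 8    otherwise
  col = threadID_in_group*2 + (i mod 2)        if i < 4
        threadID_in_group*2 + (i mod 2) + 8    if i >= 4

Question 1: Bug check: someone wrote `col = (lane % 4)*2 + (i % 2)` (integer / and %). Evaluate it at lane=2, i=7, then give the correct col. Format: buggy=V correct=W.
`(lane % 4)*2 + (i % 2)`[2,7]⇒5
2: gr=0,th=2
[7] (0+8,2*2+1+8) = (8,13)
col: 5 vs 13

buggy=5 correct=13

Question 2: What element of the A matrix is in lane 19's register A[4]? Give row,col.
4,14

lane 19->19/4=4, 19 mod 4=3
i=4  r:4+0->4  c:2·3+0+8->14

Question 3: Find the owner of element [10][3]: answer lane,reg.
9,3

r=10→G=2,rhi=1  c=3→chi=0,T=1,p=1
L=2*4+1=9  i=0*4+1*2+1=3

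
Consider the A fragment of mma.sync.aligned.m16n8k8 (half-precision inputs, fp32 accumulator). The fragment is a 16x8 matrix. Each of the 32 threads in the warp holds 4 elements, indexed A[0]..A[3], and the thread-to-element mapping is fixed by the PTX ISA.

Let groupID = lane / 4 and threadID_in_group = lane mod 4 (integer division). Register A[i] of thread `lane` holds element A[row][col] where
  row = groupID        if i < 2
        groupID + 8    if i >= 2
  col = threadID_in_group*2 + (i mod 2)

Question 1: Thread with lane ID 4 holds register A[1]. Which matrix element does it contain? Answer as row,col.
1,1

lane 4: G=1 (4/4), T=0 (4%4)
i=1: r=1+0=1, c=0*2+1=1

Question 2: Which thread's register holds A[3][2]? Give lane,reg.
13,0

r=3->g=3,rb=0  c=2->t=1,b0=0
L=3*4+1=13  i=0*2+0=0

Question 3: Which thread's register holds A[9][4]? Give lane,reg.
r=9→G=1,rhi=1  c=4→T=2,p=0
L=1*4+2=6  i=1*2+0=2

6,2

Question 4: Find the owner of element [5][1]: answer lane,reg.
20,1

r=5→G=5,rhi=0  c=1→T=0,p=1
L=5*4+0=20  i=0*2+1=1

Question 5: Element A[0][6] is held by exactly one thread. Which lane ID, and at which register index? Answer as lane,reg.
3,0

r=0->g=0,rb=0  c=6->t=3,b0=0
L=0*4+3=3  i=0*2+0=0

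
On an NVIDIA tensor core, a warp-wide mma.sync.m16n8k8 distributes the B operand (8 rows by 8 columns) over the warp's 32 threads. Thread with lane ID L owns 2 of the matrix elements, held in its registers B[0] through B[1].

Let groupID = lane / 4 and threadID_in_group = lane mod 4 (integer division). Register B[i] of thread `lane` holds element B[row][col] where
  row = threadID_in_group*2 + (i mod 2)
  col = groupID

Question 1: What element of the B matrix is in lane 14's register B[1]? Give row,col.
5,3

L=14=>grp=14>>2=3, tig=14&3=2
[1]=>row 2·2+1=5  col grp=3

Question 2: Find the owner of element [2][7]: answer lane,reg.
c: 7->gid=7  r: 2->tid=1,i&1=0
L=7*4+1=29  i=0=0

29,0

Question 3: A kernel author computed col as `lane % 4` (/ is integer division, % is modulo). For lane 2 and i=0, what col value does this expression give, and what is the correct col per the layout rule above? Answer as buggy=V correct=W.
buggy=2 correct=0

`lane % 4`[2,0]→2
lane 2→2/4=0, 2 mod 4=2
i=0  r:2·2+0→4  c:0
col: 2 vs 0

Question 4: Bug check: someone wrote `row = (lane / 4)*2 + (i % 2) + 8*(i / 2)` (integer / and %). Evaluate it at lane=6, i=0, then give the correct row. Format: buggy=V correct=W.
buggy=2 correct=4

`(lane / 4)*2 + (i % 2) + 8*(i / 2)`[6,0]->2
L=6->g=6>>2=1, t=6&3=2
[0]->row 2·2+0=4  col g=1
row: 2 vs 4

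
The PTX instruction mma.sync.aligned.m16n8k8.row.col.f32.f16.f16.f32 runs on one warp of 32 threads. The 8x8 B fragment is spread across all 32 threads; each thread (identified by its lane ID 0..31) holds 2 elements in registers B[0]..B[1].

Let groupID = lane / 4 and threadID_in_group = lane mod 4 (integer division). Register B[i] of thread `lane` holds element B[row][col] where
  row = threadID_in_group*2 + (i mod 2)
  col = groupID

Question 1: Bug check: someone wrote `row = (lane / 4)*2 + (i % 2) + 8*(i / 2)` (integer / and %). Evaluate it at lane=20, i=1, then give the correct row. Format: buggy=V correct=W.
`(lane / 4)*2 + (i % 2) + 8*(i / 2)`[20,1]→11
L=20→G=20>>2=5, T=20&3=0
[1]→row 0·2+1=1  col G=5
row: 11 vs 1

buggy=11 correct=1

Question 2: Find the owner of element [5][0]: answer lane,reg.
2,1

c=0→G=0  r=5→T=2,p=1
L=0*4+2=2  i=1=1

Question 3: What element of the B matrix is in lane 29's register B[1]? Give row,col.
29: gr=7,th=1
[1] (1*2+1,7) = (3,7)

3,7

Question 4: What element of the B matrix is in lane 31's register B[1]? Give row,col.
lane 31: grp=7 (31/4), tig=3 (31%4)
i=1: r=3*2+1=7, c=grp=7

7,7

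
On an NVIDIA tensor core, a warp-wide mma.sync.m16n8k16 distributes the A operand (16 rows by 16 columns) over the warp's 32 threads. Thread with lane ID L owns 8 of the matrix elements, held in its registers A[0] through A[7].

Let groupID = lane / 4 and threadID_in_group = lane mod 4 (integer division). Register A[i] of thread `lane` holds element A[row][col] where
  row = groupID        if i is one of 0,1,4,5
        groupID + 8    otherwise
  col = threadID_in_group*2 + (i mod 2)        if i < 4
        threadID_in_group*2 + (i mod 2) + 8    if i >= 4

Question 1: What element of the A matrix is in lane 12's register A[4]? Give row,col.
3,8

L=12->g=12>>2=3, t=12&3=0
[4]->row 3+0=3  col 0·2+0+8=8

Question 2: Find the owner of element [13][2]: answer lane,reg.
21,2

r=13→G=5,rhi=1  c=2→chi=0,T=1,p=0
L=5*4+1=21  i=0*4+1*2+0=2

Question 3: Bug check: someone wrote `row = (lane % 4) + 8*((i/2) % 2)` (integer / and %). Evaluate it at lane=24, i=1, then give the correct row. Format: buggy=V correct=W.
buggy=0 correct=6

`(lane % 4) + 8*((i/2) % 2)`[24,1]->0
L=24->g=24>>2=6, t=24&3=0
[1]->row 6+0=6  col 0·2+1+0=1
row: 0 vs 6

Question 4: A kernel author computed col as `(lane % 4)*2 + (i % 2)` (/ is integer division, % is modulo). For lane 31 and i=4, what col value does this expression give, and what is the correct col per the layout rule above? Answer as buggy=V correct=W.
buggy=6 correct=14

`(lane % 4)*2 + (i % 2)`[31,4]=>6
31: grp=7,tig=3
[4] (7+0,3*2+0+8) = (7,14)
col: 6 vs 14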